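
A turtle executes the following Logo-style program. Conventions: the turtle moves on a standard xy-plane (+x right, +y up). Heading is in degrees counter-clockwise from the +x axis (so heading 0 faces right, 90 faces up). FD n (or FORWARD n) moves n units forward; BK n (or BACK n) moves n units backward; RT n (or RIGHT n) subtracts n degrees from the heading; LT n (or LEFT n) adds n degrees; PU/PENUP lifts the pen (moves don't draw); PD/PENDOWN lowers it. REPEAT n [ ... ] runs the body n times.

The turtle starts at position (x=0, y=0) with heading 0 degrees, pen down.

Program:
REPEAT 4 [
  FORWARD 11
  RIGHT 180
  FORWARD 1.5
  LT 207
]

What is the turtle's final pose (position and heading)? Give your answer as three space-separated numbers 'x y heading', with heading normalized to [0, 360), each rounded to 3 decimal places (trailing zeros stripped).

Executing turtle program step by step:
Start: pos=(0,0), heading=0, pen down
REPEAT 4 [
  -- iteration 1/4 --
  FD 11: (0,0) -> (11,0) [heading=0, draw]
  RT 180: heading 0 -> 180
  FD 1.5: (11,0) -> (9.5,0) [heading=180, draw]
  LT 207: heading 180 -> 27
  -- iteration 2/4 --
  FD 11: (9.5,0) -> (19.301,4.994) [heading=27, draw]
  RT 180: heading 27 -> 207
  FD 1.5: (19.301,4.994) -> (17.965,4.313) [heading=207, draw]
  LT 207: heading 207 -> 54
  -- iteration 3/4 --
  FD 11: (17.965,4.313) -> (24.43,13.212) [heading=54, draw]
  RT 180: heading 54 -> 234
  FD 1.5: (24.43,13.212) -> (23.549,11.999) [heading=234, draw]
  LT 207: heading 234 -> 81
  -- iteration 4/4 --
  FD 11: (23.549,11.999) -> (25.269,22.863) [heading=81, draw]
  RT 180: heading 81 -> 261
  FD 1.5: (25.269,22.863) -> (25.035,21.382) [heading=261, draw]
  LT 207: heading 261 -> 108
]
Final: pos=(25.035,21.382), heading=108, 8 segment(s) drawn

Answer: 25.035 21.382 108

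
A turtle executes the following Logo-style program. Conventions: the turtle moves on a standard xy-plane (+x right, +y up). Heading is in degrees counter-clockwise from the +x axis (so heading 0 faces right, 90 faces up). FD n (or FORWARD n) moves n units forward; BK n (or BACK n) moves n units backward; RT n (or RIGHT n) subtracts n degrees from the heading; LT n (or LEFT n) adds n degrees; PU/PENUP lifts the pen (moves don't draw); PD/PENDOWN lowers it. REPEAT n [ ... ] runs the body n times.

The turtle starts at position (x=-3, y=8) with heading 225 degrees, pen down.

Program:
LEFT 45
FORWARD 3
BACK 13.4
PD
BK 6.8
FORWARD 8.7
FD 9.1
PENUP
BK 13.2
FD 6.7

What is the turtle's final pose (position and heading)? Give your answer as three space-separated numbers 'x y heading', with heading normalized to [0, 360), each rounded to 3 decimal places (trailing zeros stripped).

Answer: -3 13.9 270

Derivation:
Executing turtle program step by step:
Start: pos=(-3,8), heading=225, pen down
LT 45: heading 225 -> 270
FD 3: (-3,8) -> (-3,5) [heading=270, draw]
BK 13.4: (-3,5) -> (-3,18.4) [heading=270, draw]
PD: pen down
BK 6.8: (-3,18.4) -> (-3,25.2) [heading=270, draw]
FD 8.7: (-3,25.2) -> (-3,16.5) [heading=270, draw]
FD 9.1: (-3,16.5) -> (-3,7.4) [heading=270, draw]
PU: pen up
BK 13.2: (-3,7.4) -> (-3,20.6) [heading=270, move]
FD 6.7: (-3,20.6) -> (-3,13.9) [heading=270, move]
Final: pos=(-3,13.9), heading=270, 5 segment(s) drawn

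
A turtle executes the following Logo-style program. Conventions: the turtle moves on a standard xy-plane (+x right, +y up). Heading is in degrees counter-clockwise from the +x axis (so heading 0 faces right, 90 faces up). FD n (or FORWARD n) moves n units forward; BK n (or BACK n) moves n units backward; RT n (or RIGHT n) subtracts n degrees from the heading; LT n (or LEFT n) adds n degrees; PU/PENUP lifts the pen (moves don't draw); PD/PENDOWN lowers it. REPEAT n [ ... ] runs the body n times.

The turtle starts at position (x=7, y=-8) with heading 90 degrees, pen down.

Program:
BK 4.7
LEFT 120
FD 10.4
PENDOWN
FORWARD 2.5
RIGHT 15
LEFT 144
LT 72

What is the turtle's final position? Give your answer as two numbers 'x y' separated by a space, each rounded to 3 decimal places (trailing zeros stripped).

Executing turtle program step by step:
Start: pos=(7,-8), heading=90, pen down
BK 4.7: (7,-8) -> (7,-12.7) [heading=90, draw]
LT 120: heading 90 -> 210
FD 10.4: (7,-12.7) -> (-2.007,-17.9) [heading=210, draw]
PD: pen down
FD 2.5: (-2.007,-17.9) -> (-4.172,-19.15) [heading=210, draw]
RT 15: heading 210 -> 195
LT 144: heading 195 -> 339
LT 72: heading 339 -> 51
Final: pos=(-4.172,-19.15), heading=51, 3 segment(s) drawn

Answer: -4.172 -19.15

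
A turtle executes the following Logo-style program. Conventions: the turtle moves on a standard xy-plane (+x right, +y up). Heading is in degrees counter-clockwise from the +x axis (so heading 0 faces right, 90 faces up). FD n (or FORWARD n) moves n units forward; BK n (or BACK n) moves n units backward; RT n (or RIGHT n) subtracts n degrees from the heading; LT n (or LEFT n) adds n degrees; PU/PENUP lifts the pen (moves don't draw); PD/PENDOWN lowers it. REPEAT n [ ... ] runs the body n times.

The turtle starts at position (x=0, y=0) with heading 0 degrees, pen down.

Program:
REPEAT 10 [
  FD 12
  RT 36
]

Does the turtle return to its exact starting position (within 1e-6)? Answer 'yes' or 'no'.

Executing turtle program step by step:
Start: pos=(0,0), heading=0, pen down
REPEAT 10 [
  -- iteration 1/10 --
  FD 12: (0,0) -> (12,0) [heading=0, draw]
  RT 36: heading 0 -> 324
  -- iteration 2/10 --
  FD 12: (12,0) -> (21.708,-7.053) [heading=324, draw]
  RT 36: heading 324 -> 288
  -- iteration 3/10 --
  FD 12: (21.708,-7.053) -> (25.416,-18.466) [heading=288, draw]
  RT 36: heading 288 -> 252
  -- iteration 4/10 --
  FD 12: (25.416,-18.466) -> (21.708,-29.879) [heading=252, draw]
  RT 36: heading 252 -> 216
  -- iteration 5/10 --
  FD 12: (21.708,-29.879) -> (12,-36.932) [heading=216, draw]
  RT 36: heading 216 -> 180
  -- iteration 6/10 --
  FD 12: (12,-36.932) -> (0,-36.932) [heading=180, draw]
  RT 36: heading 180 -> 144
  -- iteration 7/10 --
  FD 12: (0,-36.932) -> (-9.708,-29.879) [heading=144, draw]
  RT 36: heading 144 -> 108
  -- iteration 8/10 --
  FD 12: (-9.708,-29.879) -> (-13.416,-18.466) [heading=108, draw]
  RT 36: heading 108 -> 72
  -- iteration 9/10 --
  FD 12: (-13.416,-18.466) -> (-9.708,-7.053) [heading=72, draw]
  RT 36: heading 72 -> 36
  -- iteration 10/10 --
  FD 12: (-9.708,-7.053) -> (0,0) [heading=36, draw]
  RT 36: heading 36 -> 0
]
Final: pos=(0,0), heading=0, 10 segment(s) drawn

Start position: (0, 0)
Final position: (0, 0)
Distance = 0; < 1e-6 -> CLOSED

Answer: yes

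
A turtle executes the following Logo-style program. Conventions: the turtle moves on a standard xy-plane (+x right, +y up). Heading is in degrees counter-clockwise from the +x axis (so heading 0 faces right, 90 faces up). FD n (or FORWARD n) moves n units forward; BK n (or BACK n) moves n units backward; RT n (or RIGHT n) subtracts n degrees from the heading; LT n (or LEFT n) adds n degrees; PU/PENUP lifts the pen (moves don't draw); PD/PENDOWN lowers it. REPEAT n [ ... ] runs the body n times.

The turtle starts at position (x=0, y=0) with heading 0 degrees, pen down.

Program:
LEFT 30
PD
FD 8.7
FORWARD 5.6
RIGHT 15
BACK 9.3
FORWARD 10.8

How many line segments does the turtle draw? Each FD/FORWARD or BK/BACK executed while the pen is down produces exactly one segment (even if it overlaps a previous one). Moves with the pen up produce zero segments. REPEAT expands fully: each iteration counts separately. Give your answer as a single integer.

Answer: 4

Derivation:
Executing turtle program step by step:
Start: pos=(0,0), heading=0, pen down
LT 30: heading 0 -> 30
PD: pen down
FD 8.7: (0,0) -> (7.534,4.35) [heading=30, draw]
FD 5.6: (7.534,4.35) -> (12.384,7.15) [heading=30, draw]
RT 15: heading 30 -> 15
BK 9.3: (12.384,7.15) -> (3.401,4.743) [heading=15, draw]
FD 10.8: (3.401,4.743) -> (13.833,7.538) [heading=15, draw]
Final: pos=(13.833,7.538), heading=15, 4 segment(s) drawn
Segments drawn: 4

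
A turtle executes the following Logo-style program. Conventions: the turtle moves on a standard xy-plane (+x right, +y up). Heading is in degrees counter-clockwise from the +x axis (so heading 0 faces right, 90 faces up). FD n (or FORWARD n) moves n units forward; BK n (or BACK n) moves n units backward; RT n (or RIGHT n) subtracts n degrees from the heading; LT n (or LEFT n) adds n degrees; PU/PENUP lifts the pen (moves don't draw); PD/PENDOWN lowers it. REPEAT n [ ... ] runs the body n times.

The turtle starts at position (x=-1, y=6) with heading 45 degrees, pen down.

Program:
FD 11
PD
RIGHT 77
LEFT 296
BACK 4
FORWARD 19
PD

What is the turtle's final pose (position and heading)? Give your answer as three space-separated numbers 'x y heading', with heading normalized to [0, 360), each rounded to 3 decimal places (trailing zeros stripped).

Executing turtle program step by step:
Start: pos=(-1,6), heading=45, pen down
FD 11: (-1,6) -> (6.778,13.778) [heading=45, draw]
PD: pen down
RT 77: heading 45 -> 328
LT 296: heading 328 -> 264
BK 4: (6.778,13.778) -> (7.196,17.756) [heading=264, draw]
FD 19: (7.196,17.756) -> (5.21,-1.14) [heading=264, draw]
PD: pen down
Final: pos=(5.21,-1.14), heading=264, 3 segment(s) drawn

Answer: 5.21 -1.14 264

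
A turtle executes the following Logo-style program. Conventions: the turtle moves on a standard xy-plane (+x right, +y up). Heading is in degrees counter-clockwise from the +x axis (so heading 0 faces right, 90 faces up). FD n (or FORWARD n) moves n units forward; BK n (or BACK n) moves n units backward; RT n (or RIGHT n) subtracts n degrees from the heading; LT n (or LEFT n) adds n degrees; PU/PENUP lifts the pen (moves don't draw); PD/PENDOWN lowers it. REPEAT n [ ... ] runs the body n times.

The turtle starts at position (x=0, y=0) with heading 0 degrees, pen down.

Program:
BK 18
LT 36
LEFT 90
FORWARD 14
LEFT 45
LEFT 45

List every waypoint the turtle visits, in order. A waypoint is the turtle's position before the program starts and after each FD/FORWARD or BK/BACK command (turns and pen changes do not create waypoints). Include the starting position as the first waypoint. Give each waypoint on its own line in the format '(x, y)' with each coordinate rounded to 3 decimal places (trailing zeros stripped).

Answer: (0, 0)
(-18, 0)
(-26.229, 11.326)

Derivation:
Executing turtle program step by step:
Start: pos=(0,0), heading=0, pen down
BK 18: (0,0) -> (-18,0) [heading=0, draw]
LT 36: heading 0 -> 36
LT 90: heading 36 -> 126
FD 14: (-18,0) -> (-26.229,11.326) [heading=126, draw]
LT 45: heading 126 -> 171
LT 45: heading 171 -> 216
Final: pos=(-26.229,11.326), heading=216, 2 segment(s) drawn
Waypoints (3 total):
(0, 0)
(-18, 0)
(-26.229, 11.326)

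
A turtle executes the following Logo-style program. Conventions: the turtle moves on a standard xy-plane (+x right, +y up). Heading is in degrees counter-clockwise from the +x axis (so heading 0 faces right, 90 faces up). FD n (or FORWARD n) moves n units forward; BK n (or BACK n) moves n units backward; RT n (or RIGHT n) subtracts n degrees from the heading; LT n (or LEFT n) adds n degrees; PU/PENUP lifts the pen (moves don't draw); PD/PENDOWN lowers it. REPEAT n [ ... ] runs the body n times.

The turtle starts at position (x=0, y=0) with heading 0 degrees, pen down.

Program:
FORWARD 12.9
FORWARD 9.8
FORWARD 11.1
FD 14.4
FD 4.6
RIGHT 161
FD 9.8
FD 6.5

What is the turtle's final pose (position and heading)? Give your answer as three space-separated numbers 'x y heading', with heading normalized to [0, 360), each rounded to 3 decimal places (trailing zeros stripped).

Executing turtle program step by step:
Start: pos=(0,0), heading=0, pen down
FD 12.9: (0,0) -> (12.9,0) [heading=0, draw]
FD 9.8: (12.9,0) -> (22.7,0) [heading=0, draw]
FD 11.1: (22.7,0) -> (33.8,0) [heading=0, draw]
FD 14.4: (33.8,0) -> (48.2,0) [heading=0, draw]
FD 4.6: (48.2,0) -> (52.8,0) [heading=0, draw]
RT 161: heading 0 -> 199
FD 9.8: (52.8,0) -> (43.534,-3.191) [heading=199, draw]
FD 6.5: (43.534,-3.191) -> (37.388,-5.307) [heading=199, draw]
Final: pos=(37.388,-5.307), heading=199, 7 segment(s) drawn

Answer: 37.388 -5.307 199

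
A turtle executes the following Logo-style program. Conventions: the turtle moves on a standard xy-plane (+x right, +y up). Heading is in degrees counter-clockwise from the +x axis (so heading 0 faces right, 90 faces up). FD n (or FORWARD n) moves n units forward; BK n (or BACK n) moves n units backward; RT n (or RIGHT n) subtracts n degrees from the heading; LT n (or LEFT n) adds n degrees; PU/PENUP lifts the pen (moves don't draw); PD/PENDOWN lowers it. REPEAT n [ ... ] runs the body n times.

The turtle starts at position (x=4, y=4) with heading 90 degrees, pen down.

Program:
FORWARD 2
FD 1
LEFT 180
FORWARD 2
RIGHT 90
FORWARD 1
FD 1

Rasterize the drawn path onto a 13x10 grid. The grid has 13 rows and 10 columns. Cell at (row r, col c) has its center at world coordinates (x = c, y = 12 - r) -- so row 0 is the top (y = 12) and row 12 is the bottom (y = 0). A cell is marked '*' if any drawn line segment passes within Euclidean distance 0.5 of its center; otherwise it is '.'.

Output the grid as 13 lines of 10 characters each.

Segment 0: (4,4) -> (4,6)
Segment 1: (4,6) -> (4,7)
Segment 2: (4,7) -> (4,5)
Segment 3: (4,5) -> (3,5)
Segment 4: (3,5) -> (2,5)

Answer: ..........
..........
..........
..........
..........
....*.....
....*.....
..***.....
....*.....
..........
..........
..........
..........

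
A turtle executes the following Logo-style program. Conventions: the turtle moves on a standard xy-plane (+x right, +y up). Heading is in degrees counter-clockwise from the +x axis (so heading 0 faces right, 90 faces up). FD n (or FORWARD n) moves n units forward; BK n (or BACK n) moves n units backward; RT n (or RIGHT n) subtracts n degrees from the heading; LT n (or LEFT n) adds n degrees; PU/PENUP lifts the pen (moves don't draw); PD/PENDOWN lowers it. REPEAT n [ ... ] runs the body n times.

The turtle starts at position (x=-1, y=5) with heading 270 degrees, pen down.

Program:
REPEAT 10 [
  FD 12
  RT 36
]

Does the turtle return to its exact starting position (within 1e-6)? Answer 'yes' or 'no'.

Answer: yes

Derivation:
Executing turtle program step by step:
Start: pos=(-1,5), heading=270, pen down
REPEAT 10 [
  -- iteration 1/10 --
  FD 12: (-1,5) -> (-1,-7) [heading=270, draw]
  RT 36: heading 270 -> 234
  -- iteration 2/10 --
  FD 12: (-1,-7) -> (-8.053,-16.708) [heading=234, draw]
  RT 36: heading 234 -> 198
  -- iteration 3/10 --
  FD 12: (-8.053,-16.708) -> (-19.466,-20.416) [heading=198, draw]
  RT 36: heading 198 -> 162
  -- iteration 4/10 --
  FD 12: (-19.466,-20.416) -> (-30.879,-16.708) [heading=162, draw]
  RT 36: heading 162 -> 126
  -- iteration 5/10 --
  FD 12: (-30.879,-16.708) -> (-37.932,-7) [heading=126, draw]
  RT 36: heading 126 -> 90
  -- iteration 6/10 --
  FD 12: (-37.932,-7) -> (-37.932,5) [heading=90, draw]
  RT 36: heading 90 -> 54
  -- iteration 7/10 --
  FD 12: (-37.932,5) -> (-30.879,14.708) [heading=54, draw]
  RT 36: heading 54 -> 18
  -- iteration 8/10 --
  FD 12: (-30.879,14.708) -> (-19.466,18.416) [heading=18, draw]
  RT 36: heading 18 -> 342
  -- iteration 9/10 --
  FD 12: (-19.466,18.416) -> (-8.053,14.708) [heading=342, draw]
  RT 36: heading 342 -> 306
  -- iteration 10/10 --
  FD 12: (-8.053,14.708) -> (-1,5) [heading=306, draw]
  RT 36: heading 306 -> 270
]
Final: pos=(-1,5), heading=270, 10 segment(s) drawn

Start position: (-1, 5)
Final position: (-1, 5)
Distance = 0; < 1e-6 -> CLOSED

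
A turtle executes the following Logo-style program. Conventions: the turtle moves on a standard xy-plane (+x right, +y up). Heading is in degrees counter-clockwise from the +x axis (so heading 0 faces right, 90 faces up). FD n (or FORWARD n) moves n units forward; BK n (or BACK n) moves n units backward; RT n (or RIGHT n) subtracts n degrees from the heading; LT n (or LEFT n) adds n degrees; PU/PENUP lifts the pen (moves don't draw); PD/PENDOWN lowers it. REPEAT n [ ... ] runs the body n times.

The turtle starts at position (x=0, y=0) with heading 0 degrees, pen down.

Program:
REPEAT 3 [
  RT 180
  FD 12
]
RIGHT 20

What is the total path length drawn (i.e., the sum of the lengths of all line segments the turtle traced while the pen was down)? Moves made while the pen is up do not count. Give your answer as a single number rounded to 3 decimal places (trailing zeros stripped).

Answer: 36

Derivation:
Executing turtle program step by step:
Start: pos=(0,0), heading=0, pen down
REPEAT 3 [
  -- iteration 1/3 --
  RT 180: heading 0 -> 180
  FD 12: (0,0) -> (-12,0) [heading=180, draw]
  -- iteration 2/3 --
  RT 180: heading 180 -> 0
  FD 12: (-12,0) -> (0,0) [heading=0, draw]
  -- iteration 3/3 --
  RT 180: heading 0 -> 180
  FD 12: (0,0) -> (-12,0) [heading=180, draw]
]
RT 20: heading 180 -> 160
Final: pos=(-12,0), heading=160, 3 segment(s) drawn

Segment lengths:
  seg 1: (0,0) -> (-12,0), length = 12
  seg 2: (-12,0) -> (0,0), length = 12
  seg 3: (0,0) -> (-12,0), length = 12
Total = 36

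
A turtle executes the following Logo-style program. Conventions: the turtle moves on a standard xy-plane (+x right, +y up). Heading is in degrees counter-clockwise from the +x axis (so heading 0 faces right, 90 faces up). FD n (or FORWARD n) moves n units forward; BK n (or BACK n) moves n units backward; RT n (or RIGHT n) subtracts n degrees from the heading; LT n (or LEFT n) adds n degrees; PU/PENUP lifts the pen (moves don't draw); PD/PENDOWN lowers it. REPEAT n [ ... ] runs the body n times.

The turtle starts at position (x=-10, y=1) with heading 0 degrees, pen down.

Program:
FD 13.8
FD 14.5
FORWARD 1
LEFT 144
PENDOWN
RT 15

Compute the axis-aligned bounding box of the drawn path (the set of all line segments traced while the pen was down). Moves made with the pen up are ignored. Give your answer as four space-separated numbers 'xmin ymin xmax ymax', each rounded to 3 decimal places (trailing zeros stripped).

Executing turtle program step by step:
Start: pos=(-10,1), heading=0, pen down
FD 13.8: (-10,1) -> (3.8,1) [heading=0, draw]
FD 14.5: (3.8,1) -> (18.3,1) [heading=0, draw]
FD 1: (18.3,1) -> (19.3,1) [heading=0, draw]
LT 144: heading 0 -> 144
PD: pen down
RT 15: heading 144 -> 129
Final: pos=(19.3,1), heading=129, 3 segment(s) drawn

Segment endpoints: x in {-10, 3.8, 18.3, 19.3}, y in {1}
xmin=-10, ymin=1, xmax=19.3, ymax=1

Answer: -10 1 19.3 1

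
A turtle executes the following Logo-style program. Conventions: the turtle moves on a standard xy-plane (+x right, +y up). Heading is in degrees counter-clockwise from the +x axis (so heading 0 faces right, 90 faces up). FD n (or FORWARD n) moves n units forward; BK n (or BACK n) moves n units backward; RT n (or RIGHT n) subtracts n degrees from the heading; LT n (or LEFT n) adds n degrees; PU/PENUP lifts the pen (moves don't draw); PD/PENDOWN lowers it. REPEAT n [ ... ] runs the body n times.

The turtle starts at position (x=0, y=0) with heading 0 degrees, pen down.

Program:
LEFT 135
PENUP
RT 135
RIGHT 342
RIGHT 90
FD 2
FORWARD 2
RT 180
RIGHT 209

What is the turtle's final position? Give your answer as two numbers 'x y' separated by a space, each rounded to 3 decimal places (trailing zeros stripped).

Executing turtle program step by step:
Start: pos=(0,0), heading=0, pen down
LT 135: heading 0 -> 135
PU: pen up
RT 135: heading 135 -> 0
RT 342: heading 0 -> 18
RT 90: heading 18 -> 288
FD 2: (0,0) -> (0.618,-1.902) [heading=288, move]
FD 2: (0.618,-1.902) -> (1.236,-3.804) [heading=288, move]
RT 180: heading 288 -> 108
RT 209: heading 108 -> 259
Final: pos=(1.236,-3.804), heading=259, 0 segment(s) drawn

Answer: 1.236 -3.804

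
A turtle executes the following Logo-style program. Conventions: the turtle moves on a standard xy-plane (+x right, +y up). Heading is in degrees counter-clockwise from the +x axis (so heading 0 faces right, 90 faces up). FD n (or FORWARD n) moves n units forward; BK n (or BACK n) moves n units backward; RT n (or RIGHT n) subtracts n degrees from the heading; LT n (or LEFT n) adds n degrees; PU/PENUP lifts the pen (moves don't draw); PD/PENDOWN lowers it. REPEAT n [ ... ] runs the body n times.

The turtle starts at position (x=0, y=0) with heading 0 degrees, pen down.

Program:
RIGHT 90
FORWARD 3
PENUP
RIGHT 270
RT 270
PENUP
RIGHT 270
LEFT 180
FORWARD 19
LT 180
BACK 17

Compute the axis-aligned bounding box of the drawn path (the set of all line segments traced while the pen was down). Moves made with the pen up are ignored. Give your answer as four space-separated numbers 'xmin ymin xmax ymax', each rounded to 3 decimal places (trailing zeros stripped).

Executing turtle program step by step:
Start: pos=(0,0), heading=0, pen down
RT 90: heading 0 -> 270
FD 3: (0,0) -> (0,-3) [heading=270, draw]
PU: pen up
RT 270: heading 270 -> 0
RT 270: heading 0 -> 90
PU: pen up
RT 270: heading 90 -> 180
LT 180: heading 180 -> 0
FD 19: (0,-3) -> (19,-3) [heading=0, move]
LT 180: heading 0 -> 180
BK 17: (19,-3) -> (36,-3) [heading=180, move]
Final: pos=(36,-3), heading=180, 1 segment(s) drawn

Segment endpoints: x in {0, 0}, y in {-3, 0}
xmin=0, ymin=-3, xmax=0, ymax=0

Answer: 0 -3 0 0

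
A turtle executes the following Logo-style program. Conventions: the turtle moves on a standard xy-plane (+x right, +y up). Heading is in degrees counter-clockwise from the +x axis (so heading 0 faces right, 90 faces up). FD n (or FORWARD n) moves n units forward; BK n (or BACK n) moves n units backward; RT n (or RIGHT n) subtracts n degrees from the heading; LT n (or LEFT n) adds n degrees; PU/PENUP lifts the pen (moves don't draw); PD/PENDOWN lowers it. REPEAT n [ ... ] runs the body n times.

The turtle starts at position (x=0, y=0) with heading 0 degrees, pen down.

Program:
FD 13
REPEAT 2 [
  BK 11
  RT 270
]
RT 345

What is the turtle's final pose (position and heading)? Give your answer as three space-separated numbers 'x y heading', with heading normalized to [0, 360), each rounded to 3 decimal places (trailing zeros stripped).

Answer: 2 -11 195

Derivation:
Executing turtle program step by step:
Start: pos=(0,0), heading=0, pen down
FD 13: (0,0) -> (13,0) [heading=0, draw]
REPEAT 2 [
  -- iteration 1/2 --
  BK 11: (13,0) -> (2,0) [heading=0, draw]
  RT 270: heading 0 -> 90
  -- iteration 2/2 --
  BK 11: (2,0) -> (2,-11) [heading=90, draw]
  RT 270: heading 90 -> 180
]
RT 345: heading 180 -> 195
Final: pos=(2,-11), heading=195, 3 segment(s) drawn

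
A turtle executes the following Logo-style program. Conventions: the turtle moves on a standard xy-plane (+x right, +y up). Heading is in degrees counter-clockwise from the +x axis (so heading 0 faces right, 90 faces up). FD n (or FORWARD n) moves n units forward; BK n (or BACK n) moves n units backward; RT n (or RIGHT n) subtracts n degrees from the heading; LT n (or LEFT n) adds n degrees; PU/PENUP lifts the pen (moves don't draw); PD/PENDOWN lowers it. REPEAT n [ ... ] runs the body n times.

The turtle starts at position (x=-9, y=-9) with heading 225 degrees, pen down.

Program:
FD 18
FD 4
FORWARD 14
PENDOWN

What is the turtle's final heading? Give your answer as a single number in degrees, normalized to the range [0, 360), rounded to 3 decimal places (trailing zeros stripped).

Answer: 225

Derivation:
Executing turtle program step by step:
Start: pos=(-9,-9), heading=225, pen down
FD 18: (-9,-9) -> (-21.728,-21.728) [heading=225, draw]
FD 4: (-21.728,-21.728) -> (-24.556,-24.556) [heading=225, draw]
FD 14: (-24.556,-24.556) -> (-34.456,-34.456) [heading=225, draw]
PD: pen down
Final: pos=(-34.456,-34.456), heading=225, 3 segment(s) drawn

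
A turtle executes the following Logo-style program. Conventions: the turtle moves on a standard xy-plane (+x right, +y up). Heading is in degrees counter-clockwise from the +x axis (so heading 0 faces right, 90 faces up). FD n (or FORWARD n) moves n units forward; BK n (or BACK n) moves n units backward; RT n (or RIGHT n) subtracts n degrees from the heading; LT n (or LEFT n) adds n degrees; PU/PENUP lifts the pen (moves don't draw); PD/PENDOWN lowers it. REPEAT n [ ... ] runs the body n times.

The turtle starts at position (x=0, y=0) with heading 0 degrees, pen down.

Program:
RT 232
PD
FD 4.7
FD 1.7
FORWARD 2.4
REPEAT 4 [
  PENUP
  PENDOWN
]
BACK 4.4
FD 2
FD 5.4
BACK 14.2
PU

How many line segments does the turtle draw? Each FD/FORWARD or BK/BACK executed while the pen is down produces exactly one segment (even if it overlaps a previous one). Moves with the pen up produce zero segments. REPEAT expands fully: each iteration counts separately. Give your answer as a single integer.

Executing turtle program step by step:
Start: pos=(0,0), heading=0, pen down
RT 232: heading 0 -> 128
PD: pen down
FD 4.7: (0,0) -> (-2.894,3.704) [heading=128, draw]
FD 1.7: (-2.894,3.704) -> (-3.94,5.043) [heading=128, draw]
FD 2.4: (-3.94,5.043) -> (-5.418,6.934) [heading=128, draw]
REPEAT 4 [
  -- iteration 1/4 --
  PU: pen up
  PD: pen down
  -- iteration 2/4 --
  PU: pen up
  PD: pen down
  -- iteration 3/4 --
  PU: pen up
  PD: pen down
  -- iteration 4/4 --
  PU: pen up
  PD: pen down
]
BK 4.4: (-5.418,6.934) -> (-2.709,3.467) [heading=128, draw]
FD 2: (-2.709,3.467) -> (-3.94,5.043) [heading=128, draw]
FD 5.4: (-3.94,5.043) -> (-7.265,9.299) [heading=128, draw]
BK 14.2: (-7.265,9.299) -> (1.478,-1.891) [heading=128, draw]
PU: pen up
Final: pos=(1.478,-1.891), heading=128, 7 segment(s) drawn
Segments drawn: 7

Answer: 7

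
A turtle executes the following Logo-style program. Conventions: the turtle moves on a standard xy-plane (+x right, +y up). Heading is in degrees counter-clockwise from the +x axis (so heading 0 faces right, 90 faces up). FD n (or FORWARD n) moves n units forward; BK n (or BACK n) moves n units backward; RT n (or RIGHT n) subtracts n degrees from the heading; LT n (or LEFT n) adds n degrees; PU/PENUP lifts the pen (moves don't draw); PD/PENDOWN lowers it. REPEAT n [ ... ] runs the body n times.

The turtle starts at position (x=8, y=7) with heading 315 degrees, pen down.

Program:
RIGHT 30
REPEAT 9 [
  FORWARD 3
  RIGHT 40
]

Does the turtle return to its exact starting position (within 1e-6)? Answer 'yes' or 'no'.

Answer: yes

Derivation:
Executing turtle program step by step:
Start: pos=(8,7), heading=315, pen down
RT 30: heading 315 -> 285
REPEAT 9 [
  -- iteration 1/9 --
  FD 3: (8,7) -> (8.776,4.102) [heading=285, draw]
  RT 40: heading 285 -> 245
  -- iteration 2/9 --
  FD 3: (8.776,4.102) -> (7.509,1.383) [heading=245, draw]
  RT 40: heading 245 -> 205
  -- iteration 3/9 --
  FD 3: (7.509,1.383) -> (4.79,0.115) [heading=205, draw]
  RT 40: heading 205 -> 165
  -- iteration 4/9 --
  FD 3: (4.79,0.115) -> (1.892,0.892) [heading=165, draw]
  RT 40: heading 165 -> 125
  -- iteration 5/9 --
  FD 3: (1.892,0.892) -> (0.171,3.349) [heading=125, draw]
  RT 40: heading 125 -> 85
  -- iteration 6/9 --
  FD 3: (0.171,3.349) -> (0.433,6.338) [heading=85, draw]
  RT 40: heading 85 -> 45
  -- iteration 7/9 --
  FD 3: (0.433,6.338) -> (2.554,8.459) [heading=45, draw]
  RT 40: heading 45 -> 5
  -- iteration 8/9 --
  FD 3: (2.554,8.459) -> (5.543,8.721) [heading=5, draw]
  RT 40: heading 5 -> 325
  -- iteration 9/9 --
  FD 3: (5.543,8.721) -> (8,7) [heading=325, draw]
  RT 40: heading 325 -> 285
]
Final: pos=(8,7), heading=285, 9 segment(s) drawn

Start position: (8, 7)
Final position: (8, 7)
Distance = 0; < 1e-6 -> CLOSED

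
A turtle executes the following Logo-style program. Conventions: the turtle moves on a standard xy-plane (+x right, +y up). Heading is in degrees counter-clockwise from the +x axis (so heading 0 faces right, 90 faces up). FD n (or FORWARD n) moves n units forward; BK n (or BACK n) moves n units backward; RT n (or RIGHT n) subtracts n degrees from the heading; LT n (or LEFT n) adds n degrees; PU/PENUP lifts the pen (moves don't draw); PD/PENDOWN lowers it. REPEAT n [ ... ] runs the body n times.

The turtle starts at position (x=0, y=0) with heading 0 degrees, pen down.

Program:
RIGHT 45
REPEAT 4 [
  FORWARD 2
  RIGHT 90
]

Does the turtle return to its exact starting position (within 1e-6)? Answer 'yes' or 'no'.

Answer: yes

Derivation:
Executing turtle program step by step:
Start: pos=(0,0), heading=0, pen down
RT 45: heading 0 -> 315
REPEAT 4 [
  -- iteration 1/4 --
  FD 2: (0,0) -> (1.414,-1.414) [heading=315, draw]
  RT 90: heading 315 -> 225
  -- iteration 2/4 --
  FD 2: (1.414,-1.414) -> (0,-2.828) [heading=225, draw]
  RT 90: heading 225 -> 135
  -- iteration 3/4 --
  FD 2: (0,-2.828) -> (-1.414,-1.414) [heading=135, draw]
  RT 90: heading 135 -> 45
  -- iteration 4/4 --
  FD 2: (-1.414,-1.414) -> (0,0) [heading=45, draw]
  RT 90: heading 45 -> 315
]
Final: pos=(0,0), heading=315, 4 segment(s) drawn

Start position: (0, 0)
Final position: (0, 0)
Distance = 0; < 1e-6 -> CLOSED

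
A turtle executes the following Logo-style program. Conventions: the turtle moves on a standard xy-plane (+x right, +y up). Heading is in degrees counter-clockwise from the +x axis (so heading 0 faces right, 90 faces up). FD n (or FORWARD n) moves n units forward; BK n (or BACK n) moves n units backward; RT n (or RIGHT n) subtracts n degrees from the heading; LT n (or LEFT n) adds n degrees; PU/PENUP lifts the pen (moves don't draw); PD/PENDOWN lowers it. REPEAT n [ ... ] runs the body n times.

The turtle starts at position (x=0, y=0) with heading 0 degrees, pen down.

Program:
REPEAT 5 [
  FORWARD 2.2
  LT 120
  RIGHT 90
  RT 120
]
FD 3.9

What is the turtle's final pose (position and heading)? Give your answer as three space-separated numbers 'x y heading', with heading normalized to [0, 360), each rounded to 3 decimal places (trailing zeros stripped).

Answer: 2.2 -3.9 270

Derivation:
Executing turtle program step by step:
Start: pos=(0,0), heading=0, pen down
REPEAT 5 [
  -- iteration 1/5 --
  FD 2.2: (0,0) -> (2.2,0) [heading=0, draw]
  LT 120: heading 0 -> 120
  RT 90: heading 120 -> 30
  RT 120: heading 30 -> 270
  -- iteration 2/5 --
  FD 2.2: (2.2,0) -> (2.2,-2.2) [heading=270, draw]
  LT 120: heading 270 -> 30
  RT 90: heading 30 -> 300
  RT 120: heading 300 -> 180
  -- iteration 3/5 --
  FD 2.2: (2.2,-2.2) -> (0,-2.2) [heading=180, draw]
  LT 120: heading 180 -> 300
  RT 90: heading 300 -> 210
  RT 120: heading 210 -> 90
  -- iteration 4/5 --
  FD 2.2: (0,-2.2) -> (0,0) [heading=90, draw]
  LT 120: heading 90 -> 210
  RT 90: heading 210 -> 120
  RT 120: heading 120 -> 0
  -- iteration 5/5 --
  FD 2.2: (0,0) -> (2.2,0) [heading=0, draw]
  LT 120: heading 0 -> 120
  RT 90: heading 120 -> 30
  RT 120: heading 30 -> 270
]
FD 3.9: (2.2,0) -> (2.2,-3.9) [heading=270, draw]
Final: pos=(2.2,-3.9), heading=270, 6 segment(s) drawn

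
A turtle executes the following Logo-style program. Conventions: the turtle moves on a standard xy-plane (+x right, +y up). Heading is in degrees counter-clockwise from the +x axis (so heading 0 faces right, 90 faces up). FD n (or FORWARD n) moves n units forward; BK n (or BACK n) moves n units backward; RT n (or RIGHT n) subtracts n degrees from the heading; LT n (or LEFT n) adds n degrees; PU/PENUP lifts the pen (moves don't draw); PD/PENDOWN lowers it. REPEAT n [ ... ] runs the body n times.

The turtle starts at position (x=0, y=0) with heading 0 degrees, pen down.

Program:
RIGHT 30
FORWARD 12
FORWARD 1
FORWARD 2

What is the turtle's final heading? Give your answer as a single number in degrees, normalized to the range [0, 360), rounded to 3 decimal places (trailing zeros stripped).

Answer: 330

Derivation:
Executing turtle program step by step:
Start: pos=(0,0), heading=0, pen down
RT 30: heading 0 -> 330
FD 12: (0,0) -> (10.392,-6) [heading=330, draw]
FD 1: (10.392,-6) -> (11.258,-6.5) [heading=330, draw]
FD 2: (11.258,-6.5) -> (12.99,-7.5) [heading=330, draw]
Final: pos=(12.99,-7.5), heading=330, 3 segment(s) drawn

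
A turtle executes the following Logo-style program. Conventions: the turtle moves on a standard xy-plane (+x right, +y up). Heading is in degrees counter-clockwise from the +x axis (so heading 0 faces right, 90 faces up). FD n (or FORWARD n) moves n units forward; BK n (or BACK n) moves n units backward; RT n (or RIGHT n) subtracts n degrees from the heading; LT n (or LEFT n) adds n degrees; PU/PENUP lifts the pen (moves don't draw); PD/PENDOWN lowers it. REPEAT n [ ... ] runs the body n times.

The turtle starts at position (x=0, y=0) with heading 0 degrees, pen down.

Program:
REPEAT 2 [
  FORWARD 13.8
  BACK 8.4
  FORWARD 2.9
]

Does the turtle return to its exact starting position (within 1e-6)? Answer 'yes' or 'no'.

Executing turtle program step by step:
Start: pos=(0,0), heading=0, pen down
REPEAT 2 [
  -- iteration 1/2 --
  FD 13.8: (0,0) -> (13.8,0) [heading=0, draw]
  BK 8.4: (13.8,0) -> (5.4,0) [heading=0, draw]
  FD 2.9: (5.4,0) -> (8.3,0) [heading=0, draw]
  -- iteration 2/2 --
  FD 13.8: (8.3,0) -> (22.1,0) [heading=0, draw]
  BK 8.4: (22.1,0) -> (13.7,0) [heading=0, draw]
  FD 2.9: (13.7,0) -> (16.6,0) [heading=0, draw]
]
Final: pos=(16.6,0), heading=0, 6 segment(s) drawn

Start position: (0, 0)
Final position: (16.6, 0)
Distance = 16.6; >= 1e-6 -> NOT closed

Answer: no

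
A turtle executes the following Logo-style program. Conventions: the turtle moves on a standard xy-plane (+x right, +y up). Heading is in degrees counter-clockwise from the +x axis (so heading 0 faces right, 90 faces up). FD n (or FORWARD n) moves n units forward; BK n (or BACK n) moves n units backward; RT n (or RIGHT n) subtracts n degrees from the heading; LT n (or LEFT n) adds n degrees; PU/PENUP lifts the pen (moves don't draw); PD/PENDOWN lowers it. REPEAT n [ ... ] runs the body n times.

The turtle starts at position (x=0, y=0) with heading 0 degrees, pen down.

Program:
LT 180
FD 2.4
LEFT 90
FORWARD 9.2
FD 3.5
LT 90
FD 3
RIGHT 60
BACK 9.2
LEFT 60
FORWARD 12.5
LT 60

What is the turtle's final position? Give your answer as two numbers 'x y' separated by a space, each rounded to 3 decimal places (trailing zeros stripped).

Answer: 8.5 -4.733

Derivation:
Executing turtle program step by step:
Start: pos=(0,0), heading=0, pen down
LT 180: heading 0 -> 180
FD 2.4: (0,0) -> (-2.4,0) [heading=180, draw]
LT 90: heading 180 -> 270
FD 9.2: (-2.4,0) -> (-2.4,-9.2) [heading=270, draw]
FD 3.5: (-2.4,-9.2) -> (-2.4,-12.7) [heading=270, draw]
LT 90: heading 270 -> 0
FD 3: (-2.4,-12.7) -> (0.6,-12.7) [heading=0, draw]
RT 60: heading 0 -> 300
BK 9.2: (0.6,-12.7) -> (-4,-4.733) [heading=300, draw]
LT 60: heading 300 -> 0
FD 12.5: (-4,-4.733) -> (8.5,-4.733) [heading=0, draw]
LT 60: heading 0 -> 60
Final: pos=(8.5,-4.733), heading=60, 6 segment(s) drawn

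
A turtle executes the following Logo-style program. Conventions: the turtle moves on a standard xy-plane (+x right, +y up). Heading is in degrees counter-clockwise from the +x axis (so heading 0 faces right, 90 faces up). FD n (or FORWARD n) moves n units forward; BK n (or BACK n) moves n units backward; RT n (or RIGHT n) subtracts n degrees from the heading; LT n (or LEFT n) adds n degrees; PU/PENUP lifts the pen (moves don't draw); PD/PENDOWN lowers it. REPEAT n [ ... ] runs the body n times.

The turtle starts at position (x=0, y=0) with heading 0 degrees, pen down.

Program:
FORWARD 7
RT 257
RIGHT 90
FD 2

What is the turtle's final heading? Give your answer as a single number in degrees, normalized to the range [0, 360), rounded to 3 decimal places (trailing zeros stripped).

Answer: 13

Derivation:
Executing turtle program step by step:
Start: pos=(0,0), heading=0, pen down
FD 7: (0,0) -> (7,0) [heading=0, draw]
RT 257: heading 0 -> 103
RT 90: heading 103 -> 13
FD 2: (7,0) -> (8.949,0.45) [heading=13, draw]
Final: pos=(8.949,0.45), heading=13, 2 segment(s) drawn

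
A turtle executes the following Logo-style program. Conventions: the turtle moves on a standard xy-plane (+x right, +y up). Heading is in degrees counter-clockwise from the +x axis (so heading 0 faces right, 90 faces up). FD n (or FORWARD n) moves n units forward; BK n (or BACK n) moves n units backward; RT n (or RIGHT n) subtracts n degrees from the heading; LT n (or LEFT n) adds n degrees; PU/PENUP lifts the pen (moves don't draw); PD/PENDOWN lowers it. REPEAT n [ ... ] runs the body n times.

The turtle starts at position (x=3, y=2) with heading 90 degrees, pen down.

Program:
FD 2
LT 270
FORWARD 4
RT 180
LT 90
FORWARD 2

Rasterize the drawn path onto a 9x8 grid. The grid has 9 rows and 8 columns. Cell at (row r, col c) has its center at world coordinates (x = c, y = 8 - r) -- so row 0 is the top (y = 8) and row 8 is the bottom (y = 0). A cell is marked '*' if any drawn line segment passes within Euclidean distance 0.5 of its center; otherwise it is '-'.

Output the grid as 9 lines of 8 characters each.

Segment 0: (3,2) -> (3,4)
Segment 1: (3,4) -> (7,4)
Segment 2: (7,4) -> (7,2)

Answer: --------
--------
--------
--------
---*****
---*---*
---*---*
--------
--------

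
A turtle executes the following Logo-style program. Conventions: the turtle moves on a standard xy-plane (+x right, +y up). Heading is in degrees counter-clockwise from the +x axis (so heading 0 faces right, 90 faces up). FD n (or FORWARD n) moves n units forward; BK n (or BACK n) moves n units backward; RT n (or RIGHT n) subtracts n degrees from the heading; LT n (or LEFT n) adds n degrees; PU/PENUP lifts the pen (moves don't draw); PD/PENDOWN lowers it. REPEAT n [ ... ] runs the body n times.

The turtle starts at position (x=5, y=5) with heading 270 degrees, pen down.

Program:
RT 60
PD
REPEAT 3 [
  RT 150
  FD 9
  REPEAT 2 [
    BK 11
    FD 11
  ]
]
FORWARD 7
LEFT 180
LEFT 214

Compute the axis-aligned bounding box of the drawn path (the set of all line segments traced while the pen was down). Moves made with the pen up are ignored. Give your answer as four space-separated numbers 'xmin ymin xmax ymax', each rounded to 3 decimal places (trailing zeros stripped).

Answer: 1.5 2.062 10.5 17.651

Derivation:
Executing turtle program step by step:
Start: pos=(5,5), heading=270, pen down
RT 60: heading 270 -> 210
PD: pen down
REPEAT 3 [
  -- iteration 1/3 --
  RT 150: heading 210 -> 60
  FD 9: (5,5) -> (9.5,12.794) [heading=60, draw]
  REPEAT 2 [
    -- iteration 1/2 --
    BK 11: (9.5,12.794) -> (4,3.268) [heading=60, draw]
    FD 11: (4,3.268) -> (9.5,12.794) [heading=60, draw]
    -- iteration 2/2 --
    BK 11: (9.5,12.794) -> (4,3.268) [heading=60, draw]
    FD 11: (4,3.268) -> (9.5,12.794) [heading=60, draw]
  ]
  -- iteration 2/3 --
  RT 150: heading 60 -> 270
  FD 9: (9.5,12.794) -> (9.5,3.794) [heading=270, draw]
  REPEAT 2 [
    -- iteration 1/2 --
    BK 11: (9.5,3.794) -> (9.5,14.794) [heading=270, draw]
    FD 11: (9.5,14.794) -> (9.5,3.794) [heading=270, draw]
    -- iteration 2/2 --
    BK 11: (9.5,3.794) -> (9.5,14.794) [heading=270, draw]
    FD 11: (9.5,14.794) -> (9.5,3.794) [heading=270, draw]
  ]
  -- iteration 3/3 --
  RT 150: heading 270 -> 120
  FD 9: (9.5,3.794) -> (5,11.588) [heading=120, draw]
  REPEAT 2 [
    -- iteration 1/2 --
    BK 11: (5,11.588) -> (10.5,2.062) [heading=120, draw]
    FD 11: (10.5,2.062) -> (5,11.588) [heading=120, draw]
    -- iteration 2/2 --
    BK 11: (5,11.588) -> (10.5,2.062) [heading=120, draw]
    FD 11: (10.5,2.062) -> (5,11.588) [heading=120, draw]
  ]
]
FD 7: (5,11.588) -> (1.5,17.651) [heading=120, draw]
LT 180: heading 120 -> 300
LT 214: heading 300 -> 154
Final: pos=(1.5,17.651), heading=154, 16 segment(s) drawn

Segment endpoints: x in {1.5, 4, 5, 5, 9.5, 10.5}, y in {2.062, 3.268, 3.794, 5, 11.588, 12.794, 14.794, 17.651}
xmin=1.5, ymin=2.062, xmax=10.5, ymax=17.651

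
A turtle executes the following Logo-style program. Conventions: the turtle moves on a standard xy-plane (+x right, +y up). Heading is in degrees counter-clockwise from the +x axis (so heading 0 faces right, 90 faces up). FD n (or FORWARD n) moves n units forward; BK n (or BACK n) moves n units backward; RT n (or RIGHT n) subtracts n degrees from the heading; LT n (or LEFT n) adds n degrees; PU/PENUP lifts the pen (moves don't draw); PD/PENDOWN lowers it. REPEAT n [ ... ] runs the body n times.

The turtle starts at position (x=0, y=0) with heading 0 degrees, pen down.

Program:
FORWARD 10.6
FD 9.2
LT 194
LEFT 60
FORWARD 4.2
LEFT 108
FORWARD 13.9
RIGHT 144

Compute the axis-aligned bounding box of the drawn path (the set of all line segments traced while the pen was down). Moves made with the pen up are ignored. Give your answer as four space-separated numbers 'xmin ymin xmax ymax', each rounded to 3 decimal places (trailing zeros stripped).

Answer: 0 -4.037 32.534 0

Derivation:
Executing turtle program step by step:
Start: pos=(0,0), heading=0, pen down
FD 10.6: (0,0) -> (10.6,0) [heading=0, draw]
FD 9.2: (10.6,0) -> (19.8,0) [heading=0, draw]
LT 194: heading 0 -> 194
LT 60: heading 194 -> 254
FD 4.2: (19.8,0) -> (18.642,-4.037) [heading=254, draw]
LT 108: heading 254 -> 2
FD 13.9: (18.642,-4.037) -> (32.534,-3.552) [heading=2, draw]
RT 144: heading 2 -> 218
Final: pos=(32.534,-3.552), heading=218, 4 segment(s) drawn

Segment endpoints: x in {0, 10.6, 18.642, 19.8, 32.534}, y in {-4.037, -3.552, 0}
xmin=0, ymin=-4.037, xmax=32.534, ymax=0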